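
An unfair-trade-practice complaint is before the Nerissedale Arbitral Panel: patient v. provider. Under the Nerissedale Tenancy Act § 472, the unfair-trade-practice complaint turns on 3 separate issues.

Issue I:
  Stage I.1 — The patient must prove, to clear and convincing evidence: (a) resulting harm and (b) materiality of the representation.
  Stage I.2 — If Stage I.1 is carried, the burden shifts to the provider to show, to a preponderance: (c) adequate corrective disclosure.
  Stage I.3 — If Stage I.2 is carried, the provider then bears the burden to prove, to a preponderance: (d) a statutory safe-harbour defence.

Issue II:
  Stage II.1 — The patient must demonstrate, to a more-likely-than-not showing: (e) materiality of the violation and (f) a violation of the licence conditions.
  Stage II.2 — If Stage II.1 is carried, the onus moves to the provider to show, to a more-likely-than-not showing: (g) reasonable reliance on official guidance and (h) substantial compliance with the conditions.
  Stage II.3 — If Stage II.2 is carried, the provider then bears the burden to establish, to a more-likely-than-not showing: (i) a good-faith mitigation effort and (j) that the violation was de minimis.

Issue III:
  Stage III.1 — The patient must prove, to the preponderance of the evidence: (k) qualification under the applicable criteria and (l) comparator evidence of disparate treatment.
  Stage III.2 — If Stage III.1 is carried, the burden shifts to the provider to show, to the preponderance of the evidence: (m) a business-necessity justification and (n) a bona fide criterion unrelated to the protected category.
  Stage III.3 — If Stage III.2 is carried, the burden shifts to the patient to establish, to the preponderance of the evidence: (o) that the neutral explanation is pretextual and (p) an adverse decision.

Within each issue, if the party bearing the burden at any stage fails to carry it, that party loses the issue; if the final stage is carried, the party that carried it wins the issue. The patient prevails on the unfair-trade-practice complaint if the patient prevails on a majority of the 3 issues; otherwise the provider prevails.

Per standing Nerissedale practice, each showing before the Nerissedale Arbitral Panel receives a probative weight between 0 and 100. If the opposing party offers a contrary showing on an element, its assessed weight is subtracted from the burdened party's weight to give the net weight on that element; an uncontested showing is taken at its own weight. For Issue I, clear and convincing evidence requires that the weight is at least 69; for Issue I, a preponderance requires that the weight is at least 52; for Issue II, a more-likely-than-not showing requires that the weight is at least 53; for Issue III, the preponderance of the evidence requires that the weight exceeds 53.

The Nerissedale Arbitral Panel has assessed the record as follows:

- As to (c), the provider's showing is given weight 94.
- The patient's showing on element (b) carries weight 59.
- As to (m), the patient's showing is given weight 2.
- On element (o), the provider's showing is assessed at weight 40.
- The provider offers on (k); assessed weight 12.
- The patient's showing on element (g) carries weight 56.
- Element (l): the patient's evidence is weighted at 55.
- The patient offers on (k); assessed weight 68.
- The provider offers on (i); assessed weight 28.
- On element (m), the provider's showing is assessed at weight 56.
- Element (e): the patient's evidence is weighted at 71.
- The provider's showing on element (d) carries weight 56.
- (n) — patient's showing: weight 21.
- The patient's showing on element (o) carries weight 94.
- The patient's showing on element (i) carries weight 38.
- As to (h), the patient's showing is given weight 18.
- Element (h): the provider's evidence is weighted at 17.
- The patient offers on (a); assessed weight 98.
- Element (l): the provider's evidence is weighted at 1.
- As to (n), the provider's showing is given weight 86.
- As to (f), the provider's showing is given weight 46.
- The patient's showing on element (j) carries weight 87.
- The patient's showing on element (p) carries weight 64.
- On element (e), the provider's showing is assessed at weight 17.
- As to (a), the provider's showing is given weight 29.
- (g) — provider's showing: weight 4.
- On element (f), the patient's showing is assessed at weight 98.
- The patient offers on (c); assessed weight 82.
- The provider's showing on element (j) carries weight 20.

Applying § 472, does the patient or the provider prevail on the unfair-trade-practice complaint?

— Issue I —
Stage I.1 (patient, clear and convincing evidence, weight is at least 69): (a) net 98−29=69 ≥ 69 — meets; (b) 59 < 69 — fails.
  Not every element is met, so the patient fails to carry Stage I.1.
The analysis ends at Stage I.1; the provider prevails on this issue.
— Issue II —
At Stage II.1 the patient must meet a more-likely-than-not showing (weight is at least 53): on (e) the weight is 71 less the opposing 17 gives net 54, which does reach 53, so (e) meets the standard; on (f) the weight is 98 less the opposing 46 gives net 52, < 53, so (f) does not meet the standard.
  The patient does not carry Stage II.1.
The provider prevails on this issue.
— Issue III —
Stage III.1 (patient, the preponderance of the evidence, weight exceeds 53): (k) net 68−12=56 > 53 — meets; (l) net 55−1=54 > 53 — meets.
  Stage III.1 is satisfied; the onus moves to the provider.
Stage III.2 (provider, the preponderance of the evidence, weight exceeds 53): (m) net 56−2=54 > 53 — meets; (n) net 86−21=65 > 53 — meets.
  The provider carries Stage III.2; the patient now bears the burden.
Stage III.3 (patient, the preponderance of the evidence, weight exceeds 53): (o) net 94−40=54 > 53 — meets; (p) 64 > 53 — meets.
  The patient carries the last stage.
Every stage carried; the patient prevails on this issue.
Per-issue: Issue I → provider; Issue II → provider; Issue III → patient. The patient must prevail on a majority of issues; overall, the provider prevails.

provider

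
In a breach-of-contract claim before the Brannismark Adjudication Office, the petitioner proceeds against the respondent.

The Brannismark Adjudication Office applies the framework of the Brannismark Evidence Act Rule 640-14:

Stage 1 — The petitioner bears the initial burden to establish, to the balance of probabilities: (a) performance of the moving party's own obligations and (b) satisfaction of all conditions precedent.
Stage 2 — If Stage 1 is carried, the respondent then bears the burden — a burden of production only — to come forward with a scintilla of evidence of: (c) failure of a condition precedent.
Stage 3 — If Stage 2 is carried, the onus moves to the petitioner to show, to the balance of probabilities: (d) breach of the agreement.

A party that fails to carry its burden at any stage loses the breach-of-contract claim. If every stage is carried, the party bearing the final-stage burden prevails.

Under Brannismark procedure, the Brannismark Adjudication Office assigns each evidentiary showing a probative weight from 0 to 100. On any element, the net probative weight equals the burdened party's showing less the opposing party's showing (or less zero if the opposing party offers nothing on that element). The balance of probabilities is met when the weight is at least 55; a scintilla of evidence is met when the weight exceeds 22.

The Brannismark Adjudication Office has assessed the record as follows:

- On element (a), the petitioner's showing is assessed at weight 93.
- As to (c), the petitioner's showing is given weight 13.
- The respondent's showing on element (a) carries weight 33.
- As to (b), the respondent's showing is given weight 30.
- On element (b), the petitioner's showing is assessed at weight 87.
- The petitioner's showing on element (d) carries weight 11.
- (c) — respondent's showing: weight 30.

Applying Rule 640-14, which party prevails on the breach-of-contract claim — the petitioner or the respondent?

petitioner

At Stage 1 the petitioner must meet the balance of probabilities (weight is at least 55): on (a) the weight is 93 less the opposing 33 gives net 60, which does reach 55, so (a) meets the standard; on (b) the weight is 87 less the opposing 30 gives net 57, which does reach 55, so (b) meets the standard.
  Stage 1 is satisfied; the onus moves to the respondent.
At Stage 2 the respondent must meet a scintilla of evidence (weight exceeds 22): on (c) the weight is 30 less the opposing 13 gives net 17, ≤ 22, so (c) does not meet the standard.
  The respondent does not carry Stage 2.
The petitioner prevails.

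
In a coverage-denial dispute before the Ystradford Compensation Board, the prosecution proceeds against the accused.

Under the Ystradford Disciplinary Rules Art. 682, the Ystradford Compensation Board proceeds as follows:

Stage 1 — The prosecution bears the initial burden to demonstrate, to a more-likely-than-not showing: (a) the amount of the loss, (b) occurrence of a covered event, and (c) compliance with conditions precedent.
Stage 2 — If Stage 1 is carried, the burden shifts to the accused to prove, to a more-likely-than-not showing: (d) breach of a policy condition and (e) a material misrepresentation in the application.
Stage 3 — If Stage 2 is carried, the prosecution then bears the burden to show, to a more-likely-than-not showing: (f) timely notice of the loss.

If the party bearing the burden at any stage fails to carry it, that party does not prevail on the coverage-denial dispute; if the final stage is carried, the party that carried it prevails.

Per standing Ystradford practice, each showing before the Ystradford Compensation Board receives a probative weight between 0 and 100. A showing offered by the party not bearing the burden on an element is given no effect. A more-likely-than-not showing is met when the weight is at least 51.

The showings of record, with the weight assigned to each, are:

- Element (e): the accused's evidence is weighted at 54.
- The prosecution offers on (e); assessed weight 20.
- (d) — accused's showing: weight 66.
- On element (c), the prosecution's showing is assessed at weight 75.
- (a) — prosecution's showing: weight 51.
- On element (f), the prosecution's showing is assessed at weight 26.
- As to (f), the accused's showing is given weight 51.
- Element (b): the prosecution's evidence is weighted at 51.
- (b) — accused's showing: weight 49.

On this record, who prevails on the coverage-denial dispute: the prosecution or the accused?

accused

At Stage 1 the prosecution must meet a more-likely-than-not showing (weight is at least 51): on (a) the weight is 51, ≥ 51, so (a) meets the standard; on (b) the weight is 51 (the accused's 49 is given no effect), which does reach 51, so (b) meets the standard; on (c) the weight is 75, which does reach 51, so (c) meets the standard.
  The prosecution carries Stage 1; the accused now bears the burden.
At Stage 2 the accused must meet a more-likely-than-not showing (weight is at least 51): on (d) the weight is 66, which does reach 51, so (d) meets the standard; on (e) the weight is 54 (the prosecution's 20 is given no effect), ≥ 51, so (e) meets the standard.
  Stage 2 is satisfied; the onus moves to the prosecution.
At Stage 3 the prosecution must meet a more-likely-than-not showing (weight is at least 51): on (f) the weight is 26 (the accused's 51 is given no effect), < 51, so (f) does not meet the standard.
  The prosecution does not carry Stage 3.
The accused prevails.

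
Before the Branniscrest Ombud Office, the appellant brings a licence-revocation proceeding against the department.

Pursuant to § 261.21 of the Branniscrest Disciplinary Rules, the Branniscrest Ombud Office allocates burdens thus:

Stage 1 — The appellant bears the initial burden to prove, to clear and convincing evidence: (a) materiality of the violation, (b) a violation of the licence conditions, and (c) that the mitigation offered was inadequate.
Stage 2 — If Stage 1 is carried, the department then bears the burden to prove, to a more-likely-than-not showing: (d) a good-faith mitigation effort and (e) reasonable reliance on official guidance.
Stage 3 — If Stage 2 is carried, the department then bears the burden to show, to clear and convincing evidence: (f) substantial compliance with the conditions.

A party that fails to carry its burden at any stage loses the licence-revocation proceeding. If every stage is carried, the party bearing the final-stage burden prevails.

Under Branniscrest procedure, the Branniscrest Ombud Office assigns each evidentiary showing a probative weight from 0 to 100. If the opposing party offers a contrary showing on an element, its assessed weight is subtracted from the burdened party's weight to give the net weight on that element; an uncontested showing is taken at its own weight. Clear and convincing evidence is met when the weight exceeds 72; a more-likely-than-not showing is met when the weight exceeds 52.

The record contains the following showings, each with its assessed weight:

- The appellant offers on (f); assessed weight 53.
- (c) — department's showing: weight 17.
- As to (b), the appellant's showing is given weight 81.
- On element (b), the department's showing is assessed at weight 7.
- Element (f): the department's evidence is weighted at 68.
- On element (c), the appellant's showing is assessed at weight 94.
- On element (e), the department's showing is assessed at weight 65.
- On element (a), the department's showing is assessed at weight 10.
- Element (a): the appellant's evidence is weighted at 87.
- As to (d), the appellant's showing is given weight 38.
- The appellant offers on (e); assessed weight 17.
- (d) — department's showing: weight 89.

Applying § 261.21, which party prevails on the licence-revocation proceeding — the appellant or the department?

appellant

At Stage 1 the appellant must meet clear and convincing evidence (weight exceeds 72): on (a) the weight is 87 less the opposing 10 gives net 77, which does exceed 72, so (a) meets the standard; on (b) the weight is 81 less the opposing 7 gives net 74, which does exceed 72, so (b) meets the standard; on (c) the weight is 94 less the opposing 17 gives net 77, > 72, so (c) meets the standard.
  All elements met. The burden passes to the department.
At Stage 2 the department must meet a more-likely-than-not showing (weight exceeds 52): on (d) the weight is 89 less the opposing 38 gives net 51, which does not exceed 52, so (d) does not meet the standard; on (e) the weight is 65 less the opposing 17 gives net 48, which does not exceed 52, so (e) does not meet the standard.
  Stage 2 not carried; the department fails its burden.
The appellant prevails.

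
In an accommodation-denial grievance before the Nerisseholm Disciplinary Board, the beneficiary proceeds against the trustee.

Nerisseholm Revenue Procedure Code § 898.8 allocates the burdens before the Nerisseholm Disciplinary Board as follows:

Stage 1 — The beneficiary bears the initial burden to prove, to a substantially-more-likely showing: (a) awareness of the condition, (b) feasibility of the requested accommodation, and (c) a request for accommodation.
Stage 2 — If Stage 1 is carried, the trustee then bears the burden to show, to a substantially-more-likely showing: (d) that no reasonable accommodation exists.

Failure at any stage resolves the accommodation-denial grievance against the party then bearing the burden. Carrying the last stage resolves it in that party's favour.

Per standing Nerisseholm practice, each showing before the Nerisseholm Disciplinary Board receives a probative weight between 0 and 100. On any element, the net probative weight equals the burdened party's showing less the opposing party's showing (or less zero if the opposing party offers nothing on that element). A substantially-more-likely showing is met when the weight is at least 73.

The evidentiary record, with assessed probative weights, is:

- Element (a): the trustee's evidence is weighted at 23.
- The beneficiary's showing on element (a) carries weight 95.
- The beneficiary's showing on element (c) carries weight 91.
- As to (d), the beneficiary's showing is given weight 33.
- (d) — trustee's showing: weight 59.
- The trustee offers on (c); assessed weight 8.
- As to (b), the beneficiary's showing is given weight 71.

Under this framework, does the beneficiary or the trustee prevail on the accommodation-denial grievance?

trustee

Stage 1 (beneficiary, a substantially-more-likely showing, weight is at least 73): (a) net 95−23=72 < 73 — fails; (b) 71 < 73 — fails; (c) net 91−8=83 ≥ 73 — meets.
  Not every element is met, so the beneficiary fails to carry Stage 1.
The analysis ends at Stage 1; the trustee prevails.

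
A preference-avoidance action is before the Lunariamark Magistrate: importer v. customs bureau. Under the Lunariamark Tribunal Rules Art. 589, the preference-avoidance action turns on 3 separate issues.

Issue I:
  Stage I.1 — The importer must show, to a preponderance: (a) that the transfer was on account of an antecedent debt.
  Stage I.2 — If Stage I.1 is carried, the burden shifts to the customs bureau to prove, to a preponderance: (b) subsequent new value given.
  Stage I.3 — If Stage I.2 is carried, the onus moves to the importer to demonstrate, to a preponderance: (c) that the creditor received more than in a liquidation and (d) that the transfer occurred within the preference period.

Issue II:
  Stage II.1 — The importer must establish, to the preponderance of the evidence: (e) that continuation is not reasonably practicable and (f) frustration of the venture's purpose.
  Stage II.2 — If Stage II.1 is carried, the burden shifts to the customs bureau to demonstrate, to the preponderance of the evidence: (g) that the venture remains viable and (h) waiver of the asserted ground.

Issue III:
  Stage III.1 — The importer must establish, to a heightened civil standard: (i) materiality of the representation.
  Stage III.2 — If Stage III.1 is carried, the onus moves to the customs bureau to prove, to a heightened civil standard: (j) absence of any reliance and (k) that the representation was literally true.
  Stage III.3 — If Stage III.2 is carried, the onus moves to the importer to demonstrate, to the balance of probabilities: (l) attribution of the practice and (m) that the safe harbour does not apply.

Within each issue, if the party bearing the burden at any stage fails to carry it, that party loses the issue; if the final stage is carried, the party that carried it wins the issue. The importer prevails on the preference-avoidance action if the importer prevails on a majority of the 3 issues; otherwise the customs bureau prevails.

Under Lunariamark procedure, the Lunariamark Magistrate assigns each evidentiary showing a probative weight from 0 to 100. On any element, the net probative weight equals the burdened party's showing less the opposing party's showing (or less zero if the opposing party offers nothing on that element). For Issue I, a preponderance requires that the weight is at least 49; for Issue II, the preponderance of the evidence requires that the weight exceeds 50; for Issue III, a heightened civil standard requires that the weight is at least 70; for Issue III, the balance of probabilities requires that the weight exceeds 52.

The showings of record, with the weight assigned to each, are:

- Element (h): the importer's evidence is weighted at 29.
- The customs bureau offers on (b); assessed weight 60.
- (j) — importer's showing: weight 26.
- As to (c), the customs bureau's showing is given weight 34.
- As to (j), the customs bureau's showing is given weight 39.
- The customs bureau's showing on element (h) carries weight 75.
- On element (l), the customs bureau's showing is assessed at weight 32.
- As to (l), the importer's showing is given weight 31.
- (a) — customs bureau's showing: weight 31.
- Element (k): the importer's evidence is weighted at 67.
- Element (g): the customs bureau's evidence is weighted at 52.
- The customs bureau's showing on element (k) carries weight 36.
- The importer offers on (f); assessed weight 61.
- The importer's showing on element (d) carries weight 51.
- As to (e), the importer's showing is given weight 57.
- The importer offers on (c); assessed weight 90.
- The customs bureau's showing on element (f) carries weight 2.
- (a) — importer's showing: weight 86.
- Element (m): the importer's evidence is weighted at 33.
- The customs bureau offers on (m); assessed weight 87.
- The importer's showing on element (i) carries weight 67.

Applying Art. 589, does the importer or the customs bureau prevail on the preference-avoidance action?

importer

— Issue I —
At Stage I.1 the importer must meet a preponderance (weight is at least 49): on (a) the weight is 86 less the opposing 31 gives net 55, which does reach 49, so (a) meets the standard.
  The importer carries Stage I.1; the customs bureau now bears the burden.
At Stage I.2 the customs bureau must meet a preponderance (weight is at least 49): on (b) the weight is 60, which does reach 49, so (b) meets the standard.
  Stage I.2 carried; the burden shifts to the importer.
At Stage I.3 the importer must meet a preponderance (weight is at least 49): on (c) the weight is 90 less the opposing 34 gives net 56, which does reach 49, so (c) meets the standard; on (d) the weight is 51, which does reach 49, so (d) meets the standard.
  The importer carries the last stage.
With every stage satisfied, the importer prevails on this issue.
— Issue II —
Stage II.1 — burden on importer; standard: the preponderance of the evidence (weight exceeds 50).
    (e): 57 > 50 [met]
    (f): 61 − 2 = 59 > 50 [met]
  Stage II.1 is satisfied; the onus moves to the customs bureau.
Stage II.2 — burden on customs bureau; standard: the preponderance of the evidence (weight exceeds 50).
    (g): 52 > 50 [met]
    (h): 75 − 29 = 46 ≤ 50 [not met]
  Stage II.2 not carried; the customs bureau fails its burden.
The analysis ends at Stage II.2; the importer prevails on this issue.
— Issue III —
Stage III.1 — burden on importer; standard: a heightened civil standard (weight is at least 70).
    (i): 67 < 70 [not met]
  Stage III.1 not carried; the importer fails its burden.
The customs bureau prevails on this issue.
Per-issue: Issue I → importer; Issue II → importer; Issue III → customs bureau. The importer must prevail on a majority of issues; overall, the importer prevails.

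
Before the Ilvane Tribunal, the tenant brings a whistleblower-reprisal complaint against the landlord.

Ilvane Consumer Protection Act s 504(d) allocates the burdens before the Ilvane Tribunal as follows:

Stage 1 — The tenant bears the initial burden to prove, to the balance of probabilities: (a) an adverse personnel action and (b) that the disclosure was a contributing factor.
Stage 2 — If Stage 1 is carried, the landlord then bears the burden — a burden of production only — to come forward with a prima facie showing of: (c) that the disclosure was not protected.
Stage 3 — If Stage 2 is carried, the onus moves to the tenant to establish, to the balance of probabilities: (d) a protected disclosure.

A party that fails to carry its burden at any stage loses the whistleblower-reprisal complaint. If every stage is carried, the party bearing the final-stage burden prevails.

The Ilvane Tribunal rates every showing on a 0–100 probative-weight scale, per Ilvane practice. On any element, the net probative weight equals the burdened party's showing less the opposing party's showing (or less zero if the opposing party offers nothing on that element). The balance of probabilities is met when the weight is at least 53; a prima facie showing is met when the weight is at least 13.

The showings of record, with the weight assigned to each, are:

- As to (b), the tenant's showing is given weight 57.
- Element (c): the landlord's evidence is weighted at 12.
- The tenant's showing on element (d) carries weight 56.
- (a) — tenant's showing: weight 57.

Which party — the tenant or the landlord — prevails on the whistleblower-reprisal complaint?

Stage 1 (tenant, the balance of probabilities, weight is at least 53): (a) 57 ≥ 53 — meets; (b) 57 ≥ 53 — meets.
  The tenant carries Stage 1; the landlord now bears the burden.
Stage 2 (landlord, a prima facie showing, weight is at least 13): (c) 12 < 13 — fails.
  Stage 2 not carried; the landlord fails its burden.
So the tenant prevails.

tenant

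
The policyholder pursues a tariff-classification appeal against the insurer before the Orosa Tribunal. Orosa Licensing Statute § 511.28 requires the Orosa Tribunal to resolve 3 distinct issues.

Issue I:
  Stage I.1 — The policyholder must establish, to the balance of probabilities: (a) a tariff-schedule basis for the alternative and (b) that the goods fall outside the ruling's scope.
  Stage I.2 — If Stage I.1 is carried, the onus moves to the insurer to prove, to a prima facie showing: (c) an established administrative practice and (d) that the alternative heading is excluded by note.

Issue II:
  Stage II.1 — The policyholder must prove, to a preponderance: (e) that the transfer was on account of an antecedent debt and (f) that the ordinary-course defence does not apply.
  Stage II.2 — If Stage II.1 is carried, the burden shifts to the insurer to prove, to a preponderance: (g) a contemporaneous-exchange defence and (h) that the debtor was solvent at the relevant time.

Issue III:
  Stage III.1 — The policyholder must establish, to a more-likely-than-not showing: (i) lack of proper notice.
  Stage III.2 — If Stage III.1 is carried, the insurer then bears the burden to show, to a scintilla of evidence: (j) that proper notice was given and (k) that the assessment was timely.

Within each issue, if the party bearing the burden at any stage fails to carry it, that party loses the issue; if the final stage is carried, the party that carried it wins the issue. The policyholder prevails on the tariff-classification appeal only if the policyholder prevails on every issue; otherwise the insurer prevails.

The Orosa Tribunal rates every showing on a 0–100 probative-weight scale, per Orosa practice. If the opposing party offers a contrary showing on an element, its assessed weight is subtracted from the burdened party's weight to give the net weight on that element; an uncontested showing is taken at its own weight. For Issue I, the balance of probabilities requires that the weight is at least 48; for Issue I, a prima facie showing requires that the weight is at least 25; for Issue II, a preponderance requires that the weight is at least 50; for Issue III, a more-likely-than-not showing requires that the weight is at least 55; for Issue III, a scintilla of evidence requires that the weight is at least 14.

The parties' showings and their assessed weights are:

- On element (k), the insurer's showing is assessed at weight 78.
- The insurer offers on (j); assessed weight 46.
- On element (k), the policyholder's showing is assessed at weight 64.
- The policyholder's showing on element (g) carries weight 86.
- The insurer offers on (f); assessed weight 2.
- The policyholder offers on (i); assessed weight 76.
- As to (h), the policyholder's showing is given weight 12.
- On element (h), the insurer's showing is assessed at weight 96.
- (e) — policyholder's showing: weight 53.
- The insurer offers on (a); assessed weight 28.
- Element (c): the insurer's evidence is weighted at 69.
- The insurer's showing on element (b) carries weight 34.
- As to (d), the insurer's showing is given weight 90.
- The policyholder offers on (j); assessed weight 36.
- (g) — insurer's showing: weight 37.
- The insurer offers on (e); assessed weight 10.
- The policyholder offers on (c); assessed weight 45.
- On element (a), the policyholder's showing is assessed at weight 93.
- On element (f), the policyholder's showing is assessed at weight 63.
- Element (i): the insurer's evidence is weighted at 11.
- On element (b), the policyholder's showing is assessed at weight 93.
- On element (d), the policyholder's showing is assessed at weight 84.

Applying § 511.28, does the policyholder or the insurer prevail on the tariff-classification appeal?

insurer

— Issue I —
Stage I.1 (policyholder, the balance of probabilities, weight is at least 48): (a) net 93−28=65 ≥ 48 — meets; (b) net 93−34=59 ≥ 48 — meets.
  Stage I.1 is satisfied; the onus moves to the insurer.
Stage I.2 (insurer, a prima facie showing, weight is at least 25): (c) net 69−45=24 < 25 — fails; (d) net 90−84=6 < 25 — fails.
  Not every element is met, so the insurer fails to carry Stage I.2.
The policyholder prevails on this issue.
— Issue II —
At Stage II.1 the policyholder must meet a preponderance (weight is at least 50): on (e) the weight is 53 less the opposing 10 gives net 43, which does not reach 50, so (e) does not meet the standard; on (f) the weight is 63 less the opposing 2 gives net 61, ≥ 50, so (f) meets the standard.
  Stage II.1 not carried; the policyholder fails its burden.
The analysis ends at Stage II.1; the insurer prevails on this issue.
— Issue III —
Stage III.1 — burden on policyholder; standard: a more-likely-than-not showing (weight is at least 55).
    (i): 76 − 11 = 65 ≥ 55 [met]
  Stage III.1 carried; the burden shifts to the insurer.
Stage III.2 — burden on insurer; standard: a scintilla of evidence (weight is at least 14).
    (j): 46 − 36 = 10 < 14 [not met]
    (k): 78 − 64 = 14 ≥ 14 [met]
  Not every element is met, so the insurer fails to carry Stage III.2.
The policyholder prevails on this issue.
Per-issue: Issue I → policyholder; Issue II → insurer; Issue III → policyholder. The policyholder must prevail on every issue; overall, the insurer prevails.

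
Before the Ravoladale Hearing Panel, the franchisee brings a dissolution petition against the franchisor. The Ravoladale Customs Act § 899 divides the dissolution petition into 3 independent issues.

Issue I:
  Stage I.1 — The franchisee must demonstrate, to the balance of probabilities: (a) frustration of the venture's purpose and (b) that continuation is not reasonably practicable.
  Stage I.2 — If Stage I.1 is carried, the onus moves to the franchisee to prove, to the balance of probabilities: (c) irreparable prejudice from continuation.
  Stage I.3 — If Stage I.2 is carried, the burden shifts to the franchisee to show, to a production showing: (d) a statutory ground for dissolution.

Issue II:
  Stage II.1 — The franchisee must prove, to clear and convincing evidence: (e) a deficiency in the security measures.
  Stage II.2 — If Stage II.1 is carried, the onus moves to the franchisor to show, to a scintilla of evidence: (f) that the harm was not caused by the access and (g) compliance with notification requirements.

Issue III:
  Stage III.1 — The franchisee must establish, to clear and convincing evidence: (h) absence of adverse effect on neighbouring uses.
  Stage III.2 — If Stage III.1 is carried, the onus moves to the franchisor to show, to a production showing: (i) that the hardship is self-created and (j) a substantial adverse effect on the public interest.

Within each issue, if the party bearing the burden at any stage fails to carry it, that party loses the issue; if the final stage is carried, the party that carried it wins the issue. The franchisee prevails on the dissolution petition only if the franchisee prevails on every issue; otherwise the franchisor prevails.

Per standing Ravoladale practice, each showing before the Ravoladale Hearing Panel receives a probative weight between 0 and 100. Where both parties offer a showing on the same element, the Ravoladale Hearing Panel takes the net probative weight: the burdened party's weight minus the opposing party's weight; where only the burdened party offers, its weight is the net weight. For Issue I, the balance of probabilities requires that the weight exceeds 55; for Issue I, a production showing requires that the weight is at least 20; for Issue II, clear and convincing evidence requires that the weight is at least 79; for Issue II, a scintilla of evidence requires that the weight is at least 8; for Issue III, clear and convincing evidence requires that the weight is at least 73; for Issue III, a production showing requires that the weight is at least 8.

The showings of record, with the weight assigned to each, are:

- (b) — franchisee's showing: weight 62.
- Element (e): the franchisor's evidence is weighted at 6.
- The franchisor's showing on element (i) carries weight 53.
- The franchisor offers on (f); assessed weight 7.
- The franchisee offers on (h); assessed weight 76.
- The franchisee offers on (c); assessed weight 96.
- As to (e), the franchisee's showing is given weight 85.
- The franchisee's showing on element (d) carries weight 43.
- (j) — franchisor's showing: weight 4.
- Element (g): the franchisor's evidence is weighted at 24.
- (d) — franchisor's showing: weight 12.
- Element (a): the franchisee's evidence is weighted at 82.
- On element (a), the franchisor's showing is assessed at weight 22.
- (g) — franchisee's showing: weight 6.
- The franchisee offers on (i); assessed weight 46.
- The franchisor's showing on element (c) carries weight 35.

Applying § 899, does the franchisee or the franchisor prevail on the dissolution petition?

franchisee

— Issue I —
Stage I.1 — burden on franchisee; standard: the balance of probabilities (weight exceeds 55).
    (a): 82 − 22 = 60 > 55 [met]
    (b): 62 > 55 [met]
  Stage I.1 is satisfied; the franchisee continues to bear the burden.
Stage I.2 — burden on franchisee; standard: the balance of probabilities (weight exceeds 55).
    (c): 96 − 35 = 61 > 55 [met]
  Stage I.2 is satisfied; the franchisee continues to bear the burden.
Stage I.3 — burden on franchisee; standard: a production showing (weight is at least 20).
    (d): 43 − 12 = 31 ≥ 20 [met]
  The franchisee carries the last stage.
With every stage satisfied, the franchisee prevails on this issue.
— Issue II —
At Stage II.1 the franchisee must meet clear and convincing evidence (weight is at least 79): on (e) the weight is 85 less the opposing 6 gives net 79, ≥ 79, so (e) meets the standard.
  Stage II.1 is satisfied; the onus moves to the franchisor.
At Stage II.2 the franchisor must meet a scintilla of evidence (weight is at least 8): on (f) the weight is 7, which does not reach 8, so (f) does not meet the standard; on (g) the weight is 24 less the opposing 6 gives net 18, which does reach 8, so (g) meets the standard.
  Stage II.2 not carried; the franchisor fails its burden.
The franchisee prevails on this issue.
— Issue III —
Stage III.1 (franchisee, clear and convincing evidence, weight is at least 73): (h) 76 ≥ 73 — meets.
  All elements met. The burden passes to the franchisor.
Stage III.2 (franchisor, a production showing, weight is at least 8): (i) net 53−46=7 < 8 — fails; (j) 4 < 8 — fails.
  Stage III.2 not carried; the franchisor fails its burden.
So the franchisee prevails on this issue.
Per-issue: Issue I → franchisee; Issue II → franchisee; Issue III → franchisee. The franchisee must prevail on every issue; overall, the franchisee prevails.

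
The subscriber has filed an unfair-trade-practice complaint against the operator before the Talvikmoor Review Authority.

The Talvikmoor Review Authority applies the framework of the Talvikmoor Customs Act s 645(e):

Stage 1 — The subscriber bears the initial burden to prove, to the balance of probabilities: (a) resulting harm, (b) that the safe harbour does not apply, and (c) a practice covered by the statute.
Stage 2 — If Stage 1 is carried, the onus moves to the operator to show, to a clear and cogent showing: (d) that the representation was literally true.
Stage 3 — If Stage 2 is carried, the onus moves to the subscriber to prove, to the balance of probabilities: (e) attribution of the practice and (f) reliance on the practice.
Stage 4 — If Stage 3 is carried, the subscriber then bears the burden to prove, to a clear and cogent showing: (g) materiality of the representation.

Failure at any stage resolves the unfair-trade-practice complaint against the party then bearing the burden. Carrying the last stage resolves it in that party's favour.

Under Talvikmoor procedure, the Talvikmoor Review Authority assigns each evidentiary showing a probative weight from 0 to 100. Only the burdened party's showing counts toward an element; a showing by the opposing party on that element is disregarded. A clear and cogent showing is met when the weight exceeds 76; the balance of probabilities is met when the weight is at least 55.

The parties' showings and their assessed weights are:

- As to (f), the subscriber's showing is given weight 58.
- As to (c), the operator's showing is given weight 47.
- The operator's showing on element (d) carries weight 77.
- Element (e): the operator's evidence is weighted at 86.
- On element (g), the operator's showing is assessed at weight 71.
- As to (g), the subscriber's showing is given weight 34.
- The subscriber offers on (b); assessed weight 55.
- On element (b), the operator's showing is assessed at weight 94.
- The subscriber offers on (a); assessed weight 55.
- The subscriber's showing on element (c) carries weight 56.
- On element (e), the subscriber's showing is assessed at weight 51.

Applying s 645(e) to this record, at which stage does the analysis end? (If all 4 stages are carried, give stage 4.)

Stage 1 — burden on subscriber; standard: the balance of probabilities (weight is at least 55).
    (a): 55 ≥ 55 [met]
    (b): 55 (operator's 94 disregarded) ≥ 55 [met]
    (c): 56 (operator's 47 disregarded) ≥ 55 [met]
  The subscriber carries Stage 1; the operator now bears the burden.
Stage 2 — burden on operator; standard: a clear and cogent showing (weight exceeds 76).
    (d): 77 > 76 [met]
  All elements met. The burden passes to the subscriber.
Stage 3 — burden on subscriber; standard: the balance of probabilities (weight is at least 55).
    (e): 51 (operator's 86 disregarded) < 55 [not met]
    (f): 58 ≥ 55 [met]
  The subscriber does not carry Stage 3.
The operator prevails.

stage 3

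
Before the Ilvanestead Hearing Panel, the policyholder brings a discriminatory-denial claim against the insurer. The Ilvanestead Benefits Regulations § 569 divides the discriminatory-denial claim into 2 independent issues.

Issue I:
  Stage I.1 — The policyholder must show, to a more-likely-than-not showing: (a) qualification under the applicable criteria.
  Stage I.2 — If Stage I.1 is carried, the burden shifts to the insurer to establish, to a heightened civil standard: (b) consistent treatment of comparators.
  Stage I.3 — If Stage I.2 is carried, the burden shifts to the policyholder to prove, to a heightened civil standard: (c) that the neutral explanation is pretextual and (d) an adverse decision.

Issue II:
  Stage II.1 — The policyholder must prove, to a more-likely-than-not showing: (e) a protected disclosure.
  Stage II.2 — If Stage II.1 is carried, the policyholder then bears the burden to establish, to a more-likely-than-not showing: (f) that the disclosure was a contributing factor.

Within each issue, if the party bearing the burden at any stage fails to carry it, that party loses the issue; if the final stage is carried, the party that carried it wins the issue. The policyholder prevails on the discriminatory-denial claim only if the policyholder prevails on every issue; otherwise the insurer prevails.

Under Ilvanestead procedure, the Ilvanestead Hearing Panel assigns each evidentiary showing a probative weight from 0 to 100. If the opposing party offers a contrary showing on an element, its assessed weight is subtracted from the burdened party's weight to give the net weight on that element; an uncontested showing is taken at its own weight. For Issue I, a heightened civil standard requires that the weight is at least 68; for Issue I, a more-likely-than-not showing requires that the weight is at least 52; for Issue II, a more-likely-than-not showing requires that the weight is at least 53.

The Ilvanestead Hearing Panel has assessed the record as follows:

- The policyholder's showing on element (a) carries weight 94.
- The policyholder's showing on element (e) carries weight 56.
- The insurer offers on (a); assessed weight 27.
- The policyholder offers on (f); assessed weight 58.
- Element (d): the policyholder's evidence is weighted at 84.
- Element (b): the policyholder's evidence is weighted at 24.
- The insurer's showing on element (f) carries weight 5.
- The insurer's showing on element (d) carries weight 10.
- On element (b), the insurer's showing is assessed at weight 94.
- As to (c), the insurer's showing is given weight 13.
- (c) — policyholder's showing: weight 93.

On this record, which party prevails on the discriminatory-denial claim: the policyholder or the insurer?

policyholder

— Issue I —
At Stage I.1 the policyholder must meet a more-likely-than-not showing (weight is at least 52): on (a) the weight is 94 less the opposing 27 gives net 67, which does reach 52, so (a) meets the standard.
  All elements met. The burden passes to the insurer.
At Stage I.2 the insurer must meet a heightened civil standard (weight is at least 68): on (b) the weight is 94 less the opposing 24 gives net 70, which does reach 68, so (b) meets the standard.
  Stage I.2 carried; the burden shifts to the policyholder.
At Stage I.3 the policyholder must meet a heightened civil standard (weight is at least 68): on (c) the weight is 93 less the opposing 13 gives net 80, ≥ 68, so (c) meets the standard; on (d) the weight is 84 less the opposing 10 gives net 74, ≥ 68, so (d) meets the standard.
  Stage I.3 carried; the final stage is satisfied.
With every stage satisfied, the policyholder prevails on this issue.
— Issue II —
Stage II.1 — burden on policyholder; standard: a more-likely-than-not showing (weight is at least 53).
    (e): 56 ≥ 53 [met]
  Stage II.1 is satisfied; the policyholder continues to bear the burden.
Stage II.2 — burden on policyholder; standard: a more-likely-than-not showing (weight is at least 53).
    (f): 58 − 5 = 53 ≥ 53 [met]
  Stage II.2 carried; the final stage is satisfied.
Every stage carried; the policyholder prevails on this issue.
Per-issue: Issue I → policyholder; Issue II → policyholder. The policyholder must prevail on every issue; overall, the policyholder prevails.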